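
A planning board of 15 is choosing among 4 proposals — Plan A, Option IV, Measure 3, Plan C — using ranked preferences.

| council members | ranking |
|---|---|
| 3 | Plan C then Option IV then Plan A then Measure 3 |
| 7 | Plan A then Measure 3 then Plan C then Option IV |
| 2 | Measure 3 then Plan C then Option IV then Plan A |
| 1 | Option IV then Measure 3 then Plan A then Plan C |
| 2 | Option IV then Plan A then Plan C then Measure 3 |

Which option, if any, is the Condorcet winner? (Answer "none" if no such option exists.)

Pairwise majorities:
Plan A–Option IV: Option IV 8–7.
Plan A vs Measure 3: Plan A wins 12–3.
Plan A vs Plan C: Plan A wins 10–5.
Option IV vs Measure 3: Measure 3, 9–6.
Option IV vs Plan C: Plan C, 12–3.
Measure 3 vs Plan C: Measure 3, 10–5.
No option is unbeaten: Plan A loses to Option IV; Option IV loses to Measure 3; Measure 3 loses to Plan A; Plan C loses to Plan A. In particular Plan A > Measure 3 > Option IV > Plan A is a majority cycle — no Condorcet winner exists.

none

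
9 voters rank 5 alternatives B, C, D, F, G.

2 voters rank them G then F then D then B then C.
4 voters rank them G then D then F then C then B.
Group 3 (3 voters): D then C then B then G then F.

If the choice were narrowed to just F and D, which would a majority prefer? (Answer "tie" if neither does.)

D

Ballots ranking F above D: 2.
Ballots ranking D above F: 9 − 2 = 7.
D wins the head-to-head 7–2.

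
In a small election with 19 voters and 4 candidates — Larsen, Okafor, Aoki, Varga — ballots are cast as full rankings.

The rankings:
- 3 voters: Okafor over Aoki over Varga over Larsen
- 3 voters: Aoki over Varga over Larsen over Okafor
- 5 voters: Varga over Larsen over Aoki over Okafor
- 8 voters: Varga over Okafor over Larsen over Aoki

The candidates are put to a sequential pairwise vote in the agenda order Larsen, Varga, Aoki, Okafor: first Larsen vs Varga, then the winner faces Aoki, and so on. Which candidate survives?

Round 1: Larsen vs Varga — 0–19, Varga advances.
Round 2: Varga vs Aoki — 13–6, Varga advances.
Round 3: Varga vs Okafor — 16–3, Varga advances.
The agenda winner is Varga.

Varga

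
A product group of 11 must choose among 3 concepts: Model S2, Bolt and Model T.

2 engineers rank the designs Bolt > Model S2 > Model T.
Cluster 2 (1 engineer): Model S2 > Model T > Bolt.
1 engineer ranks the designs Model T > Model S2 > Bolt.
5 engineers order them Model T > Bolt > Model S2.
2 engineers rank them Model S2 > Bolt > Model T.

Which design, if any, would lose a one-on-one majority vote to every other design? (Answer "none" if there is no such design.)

Pairwise majorities:
Model S2 vs Bolt: Bolt wins 7–4.
Model S2 vs Model T: Model T, 6–5.
Bolt–Model T: Model T 7–4.
Only Model S2 has no wins; Model S2 is the Condorcet loser.

Model S2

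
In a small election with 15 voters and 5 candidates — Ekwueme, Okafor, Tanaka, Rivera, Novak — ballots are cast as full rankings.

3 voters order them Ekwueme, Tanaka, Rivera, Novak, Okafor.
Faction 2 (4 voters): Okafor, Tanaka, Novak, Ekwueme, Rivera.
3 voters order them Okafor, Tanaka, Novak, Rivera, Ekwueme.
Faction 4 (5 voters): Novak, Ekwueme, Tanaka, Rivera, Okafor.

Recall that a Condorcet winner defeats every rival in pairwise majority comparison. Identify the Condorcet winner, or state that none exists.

Head-to-head results (15 voters):
Ekwueme vs Okafor: Ekwueme, 8–7.
Ekwueme–Tanaka: Ekwueme 8–7.
Ekwueme vs Rivera: Ekwueme wins 12–3.
Ekwueme–Novak: Novak 12–3.
Okafor vs Tanaka: Tanaka wins 8–7.
Okafor vs Rivera: Rivera, 8–7.
Okafor–Novak: Novak 8–7.
Tanaka–Rivera: Tanaka 15–0.
Tanaka–Novak: Tanaka 10–5.
Rivera–Novak: Novak 12–3.
Every candidate loses at least once (Ekwueme loses to Novak; Okafor loses to Ekwueme; Tanaka loses to Ekwueme; Rivera loses to Ekwueme; Novak loses to Tanaka). The majority relation contains the cycle Ekwueme → Tanaka → Novak → Ekwueme, so there is no Condorcet winner.

none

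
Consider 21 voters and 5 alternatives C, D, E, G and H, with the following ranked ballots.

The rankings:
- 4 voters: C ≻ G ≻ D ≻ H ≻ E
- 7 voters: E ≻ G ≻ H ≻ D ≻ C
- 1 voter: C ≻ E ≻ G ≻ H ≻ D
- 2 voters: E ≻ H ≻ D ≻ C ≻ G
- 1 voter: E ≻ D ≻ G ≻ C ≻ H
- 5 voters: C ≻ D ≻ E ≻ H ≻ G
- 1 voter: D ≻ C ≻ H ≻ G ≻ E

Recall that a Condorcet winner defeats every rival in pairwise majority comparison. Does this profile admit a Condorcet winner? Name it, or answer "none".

Pairwise majorities:
C vs D: D, 11–10.
C vs E: C preferred on 4+1+5+1 = 11 ballots; C wins 11–10.
C vs G: C wins 13–8.
C–H: C 12–9.
D vs E: D preferred on 4+5+1 = 10 ballots; E wins 11–10.
D vs G: G, 12–9.
D vs H: D is ranked higher on 4+1+5+1 = 11 ballots, H on 10. D wins 11–10.
E–G: E 16–5.
E vs H: E preferred on 7+1+2+1+5 = 16 ballots; E wins 16–5.
G–H: G 13–8.
No alternative is unbeaten: C loses to D; D loses to E; E loses to C; G loses to C; H loses to C. In particular C beats E beats D beats C is a majority cycle — no Condorcet winner exists.

none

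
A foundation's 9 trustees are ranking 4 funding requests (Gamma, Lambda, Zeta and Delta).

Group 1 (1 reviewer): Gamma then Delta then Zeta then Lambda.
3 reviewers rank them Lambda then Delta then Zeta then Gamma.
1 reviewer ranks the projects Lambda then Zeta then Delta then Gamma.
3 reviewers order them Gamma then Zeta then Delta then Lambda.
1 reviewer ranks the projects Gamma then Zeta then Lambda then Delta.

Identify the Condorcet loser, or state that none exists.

Delta

Head-to-head results (9 reviewers):
Gamma vs Lambda: 5 to 4, Gamma.
Gamma–Zeta: Gamma 5–4.
Gamma vs Delta: 1+3+1 = 5 for Gamma, 4 for Delta — Gamma by 5–4.
Lambda vs Zeta: Zeta wins 5–4.
Lambda vs Delta: Lambda is ranked higher on 3+1+1 = 5 ballots, Delta on 4. Lambda wins 5–4.
Zeta–Delta: Zeta 5–4.
Delta is beaten in every head-to-head and is the Condorcet loser.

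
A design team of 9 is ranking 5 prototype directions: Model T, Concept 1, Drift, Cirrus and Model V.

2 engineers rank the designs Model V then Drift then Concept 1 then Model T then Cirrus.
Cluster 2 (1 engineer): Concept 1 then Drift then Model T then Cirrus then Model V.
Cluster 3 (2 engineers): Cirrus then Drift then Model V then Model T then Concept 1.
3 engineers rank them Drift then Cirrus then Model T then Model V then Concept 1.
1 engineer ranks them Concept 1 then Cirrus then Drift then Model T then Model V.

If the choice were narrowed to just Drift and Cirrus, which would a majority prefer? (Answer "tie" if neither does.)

Drift

Ballots ranking Drift above Cirrus: 2 + 1 + 3 = 6.
Ballots ranking Cirrus above Drift: 9 − 6 = 3.
Drift wins the head-to-head 6–3.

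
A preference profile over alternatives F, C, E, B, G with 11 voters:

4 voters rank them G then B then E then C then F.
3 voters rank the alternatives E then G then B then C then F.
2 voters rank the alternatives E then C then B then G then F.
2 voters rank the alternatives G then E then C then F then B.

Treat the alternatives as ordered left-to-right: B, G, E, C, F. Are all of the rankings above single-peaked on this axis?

no

Axis positions: B=1, G=2, E=3, C=4, F=5.
Group 1 (peak G at position 2): ranking walks positions 2-1-3-4-5, expanding outward from the peak — single-peaked.
Group 2 (peak E at position 3): ranking walks positions 3-2-1-4-5, expanding outward from the peak — single-peaked.
Group 3: ranking walks positions 3-4-1-2-5; B is ranked above G even though G lies between B and the peak E on the axis — preferences dip and rise again. Not single-peaked.
Group 4 (peak G at position 2): ranking walks positions 2-3-4-5-1, expanding outward from the peak — single-peaked.
Group 3 violates single-peakedness, so the profile is not single-peaked on this axis.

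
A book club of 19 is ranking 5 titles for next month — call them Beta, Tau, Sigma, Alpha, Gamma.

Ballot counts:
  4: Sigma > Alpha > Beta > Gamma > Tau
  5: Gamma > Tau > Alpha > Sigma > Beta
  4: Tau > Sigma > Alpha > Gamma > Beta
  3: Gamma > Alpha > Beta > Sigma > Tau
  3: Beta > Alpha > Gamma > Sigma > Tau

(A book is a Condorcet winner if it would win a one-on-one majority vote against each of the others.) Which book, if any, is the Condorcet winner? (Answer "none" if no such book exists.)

Alpha

Head-to-head results (19 members):
Beta vs Tau: 10 to 9, Beta.
Beta vs Sigma: Beta preferred on 3+3 = 6 ballots; Sigma wins 13–6.
Beta vs Alpha: 3 for Beta, 16 for Alpha — Alpha by 16–3.
Beta vs Gamma: 7 to 12, Gamma.
Tau vs Sigma: Tau preferred on 5+4 = 9 ballots; Sigma wins 10–9.
Tau vs Alpha: 9 to 10, Alpha.
Tau vs Gamma: Tau preferred on 4 ballots; Gamma wins 15–4.
Sigma vs Alpha: 8 to 11, Alpha.
Sigma vs Gamma: Sigma is ranked higher on 4+4 = 8 ballots, Gamma on 11. Gamma wins 11–8.
Alpha vs Gamma: 11 to 8, Alpha.
Alpha wins every pairwise contest, so Alpha is the Condorcet winner.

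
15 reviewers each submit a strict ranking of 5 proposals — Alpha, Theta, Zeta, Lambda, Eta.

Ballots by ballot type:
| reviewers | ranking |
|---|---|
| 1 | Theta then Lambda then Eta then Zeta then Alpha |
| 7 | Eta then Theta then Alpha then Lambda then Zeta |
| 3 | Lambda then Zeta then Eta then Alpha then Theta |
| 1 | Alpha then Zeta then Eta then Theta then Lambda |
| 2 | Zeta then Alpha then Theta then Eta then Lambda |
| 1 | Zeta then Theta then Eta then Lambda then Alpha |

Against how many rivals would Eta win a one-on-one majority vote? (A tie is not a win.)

Eta against each rival (15 reviewers):
Eta vs Alpha: Eta is ranked higher on 1+7+3+1 = 12 ballots, Alpha on 3. Eta wins 12–3.
Eta vs Theta: Eta, 11–4.
Eta vs Zeta: Eta, 8–7.
Eta vs Lambda: 11 to 4, Eta.
Eta beats Alpha, Theta, Zeta, Lambda — 4 pairwise wins.

4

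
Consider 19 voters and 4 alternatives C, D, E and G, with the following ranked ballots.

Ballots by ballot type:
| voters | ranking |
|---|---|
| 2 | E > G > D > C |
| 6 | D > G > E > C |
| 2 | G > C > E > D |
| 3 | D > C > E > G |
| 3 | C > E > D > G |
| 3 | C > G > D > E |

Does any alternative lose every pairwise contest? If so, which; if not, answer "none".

Pairwise majorities:
C vs D: 8 to 11, D.
C vs E: C, 11–8.
C–G: G 10–9.
D–E: D 12–7.
D vs G: 12 to 7, D.
E vs G: 8 to 11, G.
E is beaten in every head-to-head and is the Condorcet loser.

E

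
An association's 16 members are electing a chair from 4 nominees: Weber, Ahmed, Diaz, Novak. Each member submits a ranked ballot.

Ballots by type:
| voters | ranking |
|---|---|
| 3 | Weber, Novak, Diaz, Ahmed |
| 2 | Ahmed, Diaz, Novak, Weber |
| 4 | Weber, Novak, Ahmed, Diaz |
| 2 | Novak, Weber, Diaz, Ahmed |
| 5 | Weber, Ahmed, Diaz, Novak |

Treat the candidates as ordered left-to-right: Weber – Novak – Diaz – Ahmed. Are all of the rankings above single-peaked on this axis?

Axis positions: Weber=1, Novak=2, Diaz=3, Ahmed=4.
Type 1 (peak Weber at position 1): ranking walks positions 1-2-3-4, expanding outward from the peak — single-peaked.
Type 2 (peak Ahmed at position 4): ranking walks positions 4-3-2-1, expanding outward from the peak — single-peaked.
Type 3: ranking walks positions 1-2-4-3; Ahmed is ranked above Diaz even though Diaz lies between Ahmed and the peak Weber on the axis — preferences dip and rise again. Not single-peaked.
Type 4 (peak Novak at position 2): ranking walks positions 2-1-3-4, expanding outward from the peak — single-peaked.
Type 5: ranking walks positions 1-4-3-2; Ahmed is ranked above Novak even though Novak lies between Ahmed and the peak Weber on the axis — preferences dip and rise again. Not single-peaked.
Type 3 violates single-peakedness, so the profile is not single-peaked on this axis.

no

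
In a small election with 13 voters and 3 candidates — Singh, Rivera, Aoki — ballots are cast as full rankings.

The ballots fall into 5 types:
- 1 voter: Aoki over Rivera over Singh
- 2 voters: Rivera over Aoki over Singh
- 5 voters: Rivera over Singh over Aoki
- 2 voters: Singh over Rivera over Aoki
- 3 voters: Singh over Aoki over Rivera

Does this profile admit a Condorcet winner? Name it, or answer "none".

Rivera

Head-to-head results (13 voters):
Singh vs Rivera: 2+3 = 5 for Singh, 8 for Rivera — Rivera by 8–5.
Singh vs Aoki: 10 to 3, Singh.
Rivera vs Aoki: Rivera is ranked higher on 2+5+2 = 9 ballots, Aoki on 4. Rivera wins 9–4.
Rivera beats each of Singh, Aoki — Rivera is the Condorcet winner.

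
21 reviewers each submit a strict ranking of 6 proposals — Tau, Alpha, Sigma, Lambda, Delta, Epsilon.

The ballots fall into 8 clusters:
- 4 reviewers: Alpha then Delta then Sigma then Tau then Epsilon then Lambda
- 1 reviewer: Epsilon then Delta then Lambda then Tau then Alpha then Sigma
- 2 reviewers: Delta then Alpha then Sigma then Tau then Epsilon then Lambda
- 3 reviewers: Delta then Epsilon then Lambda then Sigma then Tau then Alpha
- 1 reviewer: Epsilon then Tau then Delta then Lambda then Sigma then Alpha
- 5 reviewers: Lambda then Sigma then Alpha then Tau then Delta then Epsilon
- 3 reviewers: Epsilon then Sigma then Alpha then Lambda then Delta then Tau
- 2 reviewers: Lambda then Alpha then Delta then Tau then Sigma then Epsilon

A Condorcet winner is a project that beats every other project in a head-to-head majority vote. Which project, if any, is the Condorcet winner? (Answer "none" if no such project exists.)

Check each pair by majority over 21 ballots:
Tau–Alpha: Alpha 16–5.
Tau vs Sigma: Sigma, 17–4.
Tau vs Lambda: Lambda wins 14–7.
Tau vs Delta: Delta wins 15–6.
Tau vs Epsilon: Tau, 13–8.
Alpha–Sigma: Sigma 12–9.
Alpha vs Lambda: Lambda wins 12–9.
Alpha vs Delta: Alpha, 14–7.
Alpha vs Epsilon: Alpha wins 13–8.
Sigma vs Lambda: Lambda, 12–9.
Sigma vs Delta: Delta, 13–8.
Sigma–Epsilon: Sigma 13–8.
Lambda vs Delta: Delta wins 11–10.
Lambda–Epsilon: Epsilon 14–7.
Delta vs Epsilon: Delta wins 16–5.
Each project drops at least one matchup (Tau loses to Alpha; Alpha loses to Sigma; Sigma loses to Lambda; Lambda loses to Delta; Delta loses to Alpha; Epsilon loses to Tau); the cycle Tau beats Epsilon beats Lambda beats Tau rules out a Condorcet winner.

none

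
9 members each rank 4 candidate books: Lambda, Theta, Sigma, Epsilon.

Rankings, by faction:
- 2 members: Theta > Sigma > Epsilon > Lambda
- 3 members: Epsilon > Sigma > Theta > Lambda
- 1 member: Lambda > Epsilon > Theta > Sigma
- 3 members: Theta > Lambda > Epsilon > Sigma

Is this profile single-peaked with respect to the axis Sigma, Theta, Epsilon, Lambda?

no

Axis positions: Sigma=1, Theta=2, Epsilon=3, Lambda=4.
Faction 1 (peak Theta at position 2): ranking walks positions 2-1-3-4, expanding outward from the peak — single-peaked.
Faction 2: ranking walks positions 3-1-2-4; Sigma is ranked above Theta even though Theta lies between Sigma and the peak Epsilon on the axis — preferences dip and rise again. Not single-peaked.
Faction 3 (peak Lambda at position 4): ranking walks positions 4-3-2-1, expanding outward from the peak — single-peaked.
Faction 4: ranking walks positions 2-4-3-1; Lambda is ranked above Epsilon even though Epsilon lies between Lambda and the peak Theta on the axis — preferences dip and rise again. Not single-peaked.
Faction 2 violates single-peakedness, so the profile is not single-peaked on this axis.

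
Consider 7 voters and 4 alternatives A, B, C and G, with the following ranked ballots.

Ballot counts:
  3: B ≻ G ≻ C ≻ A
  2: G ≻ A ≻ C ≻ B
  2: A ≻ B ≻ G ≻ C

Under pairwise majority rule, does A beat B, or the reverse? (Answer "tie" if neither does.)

Ballots ranking A above B: 2 + 2 = 4.
Ballots ranking B above A: 7 − 4 = 3.
A wins the head-to-head 4–3.

A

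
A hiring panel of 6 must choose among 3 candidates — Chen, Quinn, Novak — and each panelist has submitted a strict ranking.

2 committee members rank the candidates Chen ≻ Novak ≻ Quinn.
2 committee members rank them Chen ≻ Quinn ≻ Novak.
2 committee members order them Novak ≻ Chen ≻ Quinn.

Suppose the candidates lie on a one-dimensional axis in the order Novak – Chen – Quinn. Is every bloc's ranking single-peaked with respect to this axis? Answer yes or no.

yes

Axis positions: Novak=1, Chen=2, Quinn=3.
Bloc 1 (peak Chen at position 2): ranking walks positions 2-1-3, expanding outward from the peak — single-peaked.
Bloc 2 (peak Chen at position 2): ranking walks positions 2-3-1, expanding outward from the peak — single-peaked.
Bloc 3 (peak Novak at position 1): ranking walks positions 1-2-3, expanding outward from the peak — single-peaked.
Every ranking is single-peaked on this axis.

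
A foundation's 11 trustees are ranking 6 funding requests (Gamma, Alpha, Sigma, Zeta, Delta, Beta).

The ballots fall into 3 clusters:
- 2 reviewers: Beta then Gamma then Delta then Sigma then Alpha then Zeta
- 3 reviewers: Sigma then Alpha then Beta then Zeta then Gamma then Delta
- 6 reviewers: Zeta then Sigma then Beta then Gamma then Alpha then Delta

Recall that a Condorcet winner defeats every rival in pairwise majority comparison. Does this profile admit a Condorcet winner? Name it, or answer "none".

Pairwise majorities:
Gamma vs Alpha: Gamma wins 8–3.
Gamma vs Sigma: Sigma wins 9–2.
Gamma vs Zeta: Zeta wins 9–2.
Gamma–Delta: Gamma 11–0.
Gamma vs Beta: Beta, 11–0.
Alpha vs Sigma: 0 for Alpha, 11 for Sigma — Sigma by 11–0.
Alpha vs Zeta: Alpha is ranked higher on 2+3 = 5 ballots, Zeta on 6. Zeta wins 6–5.
Alpha vs Delta: Alpha wins 9–2.
Alpha vs Beta: 3 to 8, Beta.
Sigma vs Zeta: Sigma is ranked higher on 2+3 = 5 ballots, Zeta on 6. Zeta wins 6–5.
Sigma vs Delta: Sigma preferred on 3+6 = 9 ballots; Sigma wins 9–2.
Sigma vs Beta: Sigma preferred on 3+6 = 9 ballots; Sigma wins 9–2.
Zeta–Delta: Zeta 9–2.
Zeta vs Beta: Zeta, 6–5.
Delta vs Beta: Beta wins 11–0.
Zeta wins every pairwise contest, so Zeta is the Condorcet winner.

Zeta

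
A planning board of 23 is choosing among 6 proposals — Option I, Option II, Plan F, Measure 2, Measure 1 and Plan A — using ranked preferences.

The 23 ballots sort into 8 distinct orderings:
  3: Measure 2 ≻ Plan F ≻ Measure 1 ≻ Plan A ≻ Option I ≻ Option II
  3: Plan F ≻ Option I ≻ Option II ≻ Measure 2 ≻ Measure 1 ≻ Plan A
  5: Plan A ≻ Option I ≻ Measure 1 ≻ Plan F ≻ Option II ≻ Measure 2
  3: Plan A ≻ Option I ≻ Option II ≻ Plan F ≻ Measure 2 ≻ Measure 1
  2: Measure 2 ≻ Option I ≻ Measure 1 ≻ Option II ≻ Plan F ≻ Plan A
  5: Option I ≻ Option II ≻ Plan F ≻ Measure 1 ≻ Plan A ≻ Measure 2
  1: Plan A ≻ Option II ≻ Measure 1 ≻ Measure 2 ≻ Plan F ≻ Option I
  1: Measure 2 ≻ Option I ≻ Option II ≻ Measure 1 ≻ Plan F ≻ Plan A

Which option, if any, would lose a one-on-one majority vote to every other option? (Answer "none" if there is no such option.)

Head-to-head results (23 council members):
Option I vs Option II: Option I wins 22–1.
Option I vs Plan F: 5+3+2+5+1 = 16 for Option I, 7 for Plan F — Option I by 16–7.
Option I vs Measure 2: Option I preferred on 3+5+3+5 = 16 ballots; Option I wins 16–7.
Option I vs Measure 1: Option I, 19–4.
Option I–Plan A: Plan A 12–11.
Option II vs Plan F: Option II wins 12–11.
Option II vs Measure 2: 3+5+3+5+1 = 17 for Option II, 6 for Measure 2 — Option II by 17–6.
Option II–Measure 1: Option II 13–10.
Option II vs Plan A: Plan A, 12–11.
Plan F vs Measure 2: 3+5+3+5 = 16 for Plan F, 7 for Measure 2 — Plan F by 16–7.
Plan F vs Measure 1: 3+3+3+5 = 14 for Plan F, 9 for Measure 1 — Plan F by 14–9.
Plan F vs Plan A: Plan F wins 14–9.
Measure 2 vs Measure 1: 3+3+3+2+1 = 12 for Measure 2, 11 for Measure 1 — Measure 2 by 12–11.
Measure 2 vs Plan A: Plan A, 14–9.
Measure 1 vs Plan A: 3+3+2+5+1 = 14 for Measure 1, 9 for Plan A — Measure 1 by 14–9.
Every option wins at least one matchup (Option I beats Option II; Option II beats Plan F; Plan F beats Measure 2; Measure 2 beats Measure 1; Measure 1 beats Plan A; Plan A beats Option I), so there is no Condorcet loser.

none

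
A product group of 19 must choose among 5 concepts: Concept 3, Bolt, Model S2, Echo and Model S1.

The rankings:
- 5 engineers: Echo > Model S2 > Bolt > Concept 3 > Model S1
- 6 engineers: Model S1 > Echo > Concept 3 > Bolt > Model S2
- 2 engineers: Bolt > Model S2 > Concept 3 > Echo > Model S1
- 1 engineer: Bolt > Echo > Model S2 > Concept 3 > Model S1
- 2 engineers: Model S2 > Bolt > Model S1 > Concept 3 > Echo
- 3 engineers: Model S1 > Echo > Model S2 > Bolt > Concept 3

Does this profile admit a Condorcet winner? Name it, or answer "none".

Pairwise majorities:
Concept 3 vs Bolt: 6 to 13, Bolt.
Concept 3 vs Model S2: Concept 3 preferred on 6 ballots; Model S2 wins 13–6.
Concept 3 vs Echo: 2+2 = 4 for Concept 3, 15 for Echo — Echo by 15–4.
Concept 3 vs Model S1: 5+2+1 = 8 for Concept 3, 11 for Model S1 — Model S1 by 11–8.
Bolt vs Model S2: Bolt is ranked higher on 6+2+1 = 9 ballots, Model S2 on 10. Model S2 wins 10–9.
Bolt vs Echo: 5 to 14, Echo.
Bolt vs Model S1: 10 to 9, Bolt.
Model S2 vs Echo: Model S2 preferred on 2+2 = 4 ballots; Echo wins 15–4.
Model S2 vs Model S1: Model S2 is ranked higher on 5+2+1+2 = 10 ballots, Model S1 on 9. Model S2 wins 10–9.
Echo vs Model S1: Echo preferred on 5+2+1 = 8 ballots; Model S1 wins 11–8.
Each design drops at least one matchup (Concept 3 loses to Bolt; Bolt loses to Model S2; Model S2 loses to Echo; Echo loses to Model S1; Model S1 loses to Bolt); the cycle Bolt > Model S1 > Echo > Bolt rules out a Condorcet winner.

none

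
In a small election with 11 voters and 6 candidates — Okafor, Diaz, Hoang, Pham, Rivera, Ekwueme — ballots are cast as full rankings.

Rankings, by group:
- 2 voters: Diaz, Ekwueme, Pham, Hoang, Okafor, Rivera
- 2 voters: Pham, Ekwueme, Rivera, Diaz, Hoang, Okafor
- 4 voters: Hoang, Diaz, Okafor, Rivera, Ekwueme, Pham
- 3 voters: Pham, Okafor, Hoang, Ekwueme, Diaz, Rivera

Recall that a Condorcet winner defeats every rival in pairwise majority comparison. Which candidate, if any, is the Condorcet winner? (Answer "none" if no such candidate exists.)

none

Head-to-head results (11 voters):
Okafor vs Diaz: Diaz wins 8–3.
Okafor–Hoang: Hoang 8–3.
Okafor–Pham: Pham 7–4.
Okafor vs Rivera: Okafor, 9–2.
Okafor–Ekwueme: Okafor 7–4.
Diaz vs Hoang: Diaz is ranked higher on 2+2 = 4 ballots, Hoang on 7. Hoang wins 7–4.
Diaz vs Pham: Diaz, 6–5.
Diaz vs Rivera: 2+4+3 = 9 for Diaz, 2 for Rivera — Diaz by 9–2.
Diaz–Ekwueme: Diaz 6–5.
Hoang–Pham: Pham 7–4.
Hoang vs Rivera: Hoang is ranked higher on 2+4+3 = 9 ballots, Rivera on 2. Hoang wins 9–2.
Hoang–Ekwueme: Hoang 7–4.
Pham–Rivera: Pham 7–4.
Pham vs Ekwueme: Pham preferred on 2+3 = 5 ballots; Ekwueme wins 6–5.
Rivera vs Ekwueme: Ekwueme, 7–4.
No candidate is unbeaten: Okafor loses to Diaz; Diaz loses to Hoang; Hoang loses to Pham; Pham loses to Diaz; Rivera loses to Okafor; Ekwueme loses to Okafor. In particular Okafor beats Ekwueme beats Pham beats Okafor is a majority cycle — no Condorcet winner exists.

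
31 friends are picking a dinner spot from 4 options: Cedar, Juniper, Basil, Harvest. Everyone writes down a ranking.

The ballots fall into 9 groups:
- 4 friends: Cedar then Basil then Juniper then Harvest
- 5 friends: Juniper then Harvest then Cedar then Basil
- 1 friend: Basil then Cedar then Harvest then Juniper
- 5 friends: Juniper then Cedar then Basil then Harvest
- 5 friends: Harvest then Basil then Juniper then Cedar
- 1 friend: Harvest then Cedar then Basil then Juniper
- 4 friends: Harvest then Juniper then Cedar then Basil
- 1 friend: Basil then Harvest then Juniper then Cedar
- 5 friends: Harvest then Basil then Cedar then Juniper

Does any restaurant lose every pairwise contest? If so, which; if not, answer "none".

Head-to-head results (31 friends):
Cedar vs Juniper: Juniper, 20–11.
Cedar–Basil: Cedar 19–12.
Cedar vs Harvest: 10 to 21, Harvest.
Juniper vs Basil: Basil, 17–14.
Juniper vs Harvest: Harvest wins 17–14.
Basil vs Harvest: Basil is ranked higher on 4+1+5+1 = 11 ballots, Harvest on 20. Harvest wins 20–11.
Each restaurant has at least one pairwise win (Cedar beats Basil; Juniper beats Cedar; Basil beats Juniper; Harvest beats Cedar) — no Condorcet loser.

none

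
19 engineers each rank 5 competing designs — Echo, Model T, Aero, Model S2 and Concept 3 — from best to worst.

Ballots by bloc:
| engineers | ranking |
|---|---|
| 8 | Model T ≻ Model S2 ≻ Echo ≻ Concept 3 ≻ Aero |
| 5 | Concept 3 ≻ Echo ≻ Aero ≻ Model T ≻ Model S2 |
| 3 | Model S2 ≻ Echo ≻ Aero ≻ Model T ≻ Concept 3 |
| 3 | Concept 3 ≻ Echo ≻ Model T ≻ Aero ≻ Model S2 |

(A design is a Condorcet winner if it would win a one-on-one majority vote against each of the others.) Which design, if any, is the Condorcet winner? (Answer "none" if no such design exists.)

Check each pair by majority over 19 ballots:
Echo vs Model T: Echo, 11–8.
Echo vs Aero: Echo wins 19–0.
Echo–Model S2: Model S2 11–8.
Echo vs Concept 3: Echo, 11–8.
Model T vs Aero: Model T, 11–8.
Model T vs Model S2: Model T, 16–3.
Model T–Concept 3: Model T 11–8.
Aero vs Model S2: Model S2 wins 11–8.
Aero vs Concept 3: Concept 3 wins 16–3.
Model S2 vs Concept 3: Model S2 wins 11–8.
Every design loses at least once (Echo loses to Model S2; Model T loses to Echo; Aero loses to Echo; Model S2 loses to Model T; Concept 3 loses to Echo). The majority relation contains the cycle Echo → Model T → Model S2 → Echo, so there is no Condorcet winner.

none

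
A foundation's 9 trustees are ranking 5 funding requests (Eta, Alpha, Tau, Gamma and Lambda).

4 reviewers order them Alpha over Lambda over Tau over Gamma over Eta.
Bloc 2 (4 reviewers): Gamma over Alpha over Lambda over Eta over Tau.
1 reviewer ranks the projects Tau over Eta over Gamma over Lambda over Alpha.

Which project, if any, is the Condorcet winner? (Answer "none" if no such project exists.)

none

Check each pair by majority over 9 ballots:
Eta vs Alpha: Eta preferred on 1 ballot; Alpha wins 8–1.
Eta vs Tau: Eta preferred on 4 ballots; Tau wins 5–4.
Eta vs Gamma: 1 for Eta, 8 for Gamma — Gamma by 8–1.
Eta vs Lambda: Eta is ranked higher on 1 ballot, Lambda on 8. Lambda wins 8–1.
Alpha vs Tau: 8 to 1, Alpha.
Alpha vs Gamma: Alpha is ranked higher on 4 ballots, Gamma on 5. Gamma wins 5–4.
Alpha vs Lambda: Alpha preferred on 4+4 = 8 ballots; Alpha wins 8–1.
Tau vs Gamma: 4+1 = 5 for Tau, 4 for Gamma — Tau by 5–4.
Tau vs Lambda: Tau is ranked higher on 1 ballot, Lambda on 8. Lambda wins 8–1.
Gamma vs Lambda: Gamma is ranked higher on 4+1 = 5 ballots, Lambda on 4. Gamma wins 5–4.
Every project loses at least once (Eta loses to Alpha; Alpha loses to Gamma; Tau loses to Alpha; Gamma loses to Tau; Lambda loses to Alpha). The majority relation contains the cycle Alpha > Tau > Gamma > Alpha, so there is no Condorcet winner.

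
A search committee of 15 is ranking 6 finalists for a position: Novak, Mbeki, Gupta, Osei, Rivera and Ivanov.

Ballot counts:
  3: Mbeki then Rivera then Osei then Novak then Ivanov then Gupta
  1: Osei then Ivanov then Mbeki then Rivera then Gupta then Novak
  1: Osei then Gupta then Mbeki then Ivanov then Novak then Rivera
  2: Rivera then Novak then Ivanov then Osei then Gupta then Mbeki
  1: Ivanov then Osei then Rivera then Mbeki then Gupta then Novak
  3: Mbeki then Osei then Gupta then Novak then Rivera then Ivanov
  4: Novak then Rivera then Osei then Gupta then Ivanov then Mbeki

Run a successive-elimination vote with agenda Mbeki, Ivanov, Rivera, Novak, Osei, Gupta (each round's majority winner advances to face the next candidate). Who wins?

Round 1: Mbeki vs Ivanov — 7–8, Ivanov advances.
Round 2: Ivanov vs Rivera — 3–12, Rivera advances.
Round 3: Rivera vs Novak — 7–8, Novak advances.
Round 4: Novak vs Osei — 6–9, Osei advances.
Round 5: Osei vs Gupta — 15–0, Osei advances.
Osei survives the agenda.

Osei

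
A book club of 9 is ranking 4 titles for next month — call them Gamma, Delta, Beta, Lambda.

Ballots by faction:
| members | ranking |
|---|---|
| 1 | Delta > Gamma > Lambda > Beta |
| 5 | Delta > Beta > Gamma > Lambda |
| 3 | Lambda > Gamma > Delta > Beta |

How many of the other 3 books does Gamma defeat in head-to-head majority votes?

1

Gamma against each rival (9 members):
Gamma vs Delta: Delta, 6–3.
Gamma vs Beta: 4 to 5, Beta.
Gamma vs Lambda: Gamma preferred on 1+5 = 6 ballots; Gamma wins 6–3.
Gamma beats Lambda; loses to Delta, Beta — 1 pairwise win.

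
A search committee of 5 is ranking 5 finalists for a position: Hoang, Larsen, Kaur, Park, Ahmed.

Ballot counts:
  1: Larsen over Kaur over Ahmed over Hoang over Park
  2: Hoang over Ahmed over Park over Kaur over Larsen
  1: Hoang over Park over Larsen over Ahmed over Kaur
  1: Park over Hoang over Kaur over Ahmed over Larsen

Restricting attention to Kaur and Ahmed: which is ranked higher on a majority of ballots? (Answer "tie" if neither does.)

Ahmed

Ballots ranking Kaur above Ahmed: 1 + 1 = 2.
Ballots ranking Ahmed above Kaur: 5 − 2 = 3.
Ahmed wins the head-to-head 3–2.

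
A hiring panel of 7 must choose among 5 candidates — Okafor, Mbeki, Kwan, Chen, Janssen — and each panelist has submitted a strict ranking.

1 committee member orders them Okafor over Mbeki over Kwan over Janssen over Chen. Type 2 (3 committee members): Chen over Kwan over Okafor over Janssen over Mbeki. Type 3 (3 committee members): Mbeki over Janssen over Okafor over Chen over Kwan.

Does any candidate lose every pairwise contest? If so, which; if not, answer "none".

none

Pairwise majorities:
Okafor vs Mbeki: Okafor preferred on 1+3 = 4 ballots; Okafor wins 4–3.
Okafor–Kwan: Okafor 4–3.
Okafor vs Chen: Okafor, 4–3.
Okafor vs Janssen: 4 to 3, Okafor.
Mbeki vs Kwan: 4 to 3, Mbeki.
Mbeki vs Chen: Mbeki, 4–3.
Mbeki vs Janssen: 1+3 = 4 for Mbeki, 3 for Janssen — Mbeki by 4–3.
Kwan vs Chen: Chen, 6–1.
Kwan vs Janssen: 4 to 3, Kwan.
Chen vs Janssen: Janssen wins 4–3.
Each candidate has at least one pairwise win (Okafor beats Mbeki; Mbeki beats Kwan; Kwan beats Janssen; Chen beats Kwan; Janssen beats Chen) — no Condorcet loser.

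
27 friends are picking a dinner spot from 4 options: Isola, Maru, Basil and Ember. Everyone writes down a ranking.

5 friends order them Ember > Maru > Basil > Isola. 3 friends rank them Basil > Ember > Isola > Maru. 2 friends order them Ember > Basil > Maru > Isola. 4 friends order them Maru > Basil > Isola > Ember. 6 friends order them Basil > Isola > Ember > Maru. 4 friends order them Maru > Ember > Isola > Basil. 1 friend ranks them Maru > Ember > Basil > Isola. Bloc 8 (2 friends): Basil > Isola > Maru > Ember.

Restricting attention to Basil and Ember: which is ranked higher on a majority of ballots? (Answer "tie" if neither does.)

Ballots ranking Basil above Ember: 3 + 4 + 6 + 2 = 15.
Ballots ranking Ember above Basil: 27 − 15 = 12.
Basil wins the head-to-head 15–12.

Basil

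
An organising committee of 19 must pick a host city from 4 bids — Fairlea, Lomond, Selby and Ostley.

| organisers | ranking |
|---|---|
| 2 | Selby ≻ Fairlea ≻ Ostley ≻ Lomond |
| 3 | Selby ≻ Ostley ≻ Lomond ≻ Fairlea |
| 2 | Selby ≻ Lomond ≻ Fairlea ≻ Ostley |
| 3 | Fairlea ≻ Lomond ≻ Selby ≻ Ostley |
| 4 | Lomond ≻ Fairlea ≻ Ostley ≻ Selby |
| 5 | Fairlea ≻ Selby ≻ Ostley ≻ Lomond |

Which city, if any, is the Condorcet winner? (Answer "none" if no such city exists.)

Pairwise majorities:
Fairlea vs Lomond: Fairlea preferred on 2+3+5 = 10 ballots; Fairlea wins 10–9.
Fairlea vs Selby: Fairlea is ranked higher on 3+4+5 = 12 ballots, Selby on 7. Fairlea wins 12–7.
Fairlea vs Ostley: 2+2+3+4+5 = 16 for Fairlea, 3 for Ostley — Fairlea by 16–3.
Lomond vs Selby: Lomond preferred on 3+4 = 7 ballots; Selby wins 12–7.
Lomond vs Ostley: 9 to 10, Ostley.
Selby vs Ostley: 15 to 4, Selby.
Fairlea defeats every rival head-to-head and is the Condorcet winner.

Fairlea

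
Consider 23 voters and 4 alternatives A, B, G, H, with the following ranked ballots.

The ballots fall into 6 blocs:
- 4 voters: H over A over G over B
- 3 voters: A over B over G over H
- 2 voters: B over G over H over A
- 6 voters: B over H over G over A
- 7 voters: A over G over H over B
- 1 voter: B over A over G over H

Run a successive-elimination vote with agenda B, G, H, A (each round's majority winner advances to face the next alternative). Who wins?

Round 1: B vs G — 12–11, B advances.
Round 2: B vs H — 12–11, B advances.
Round 3: B vs A — 9–14, A advances.
A survives the agenda.

A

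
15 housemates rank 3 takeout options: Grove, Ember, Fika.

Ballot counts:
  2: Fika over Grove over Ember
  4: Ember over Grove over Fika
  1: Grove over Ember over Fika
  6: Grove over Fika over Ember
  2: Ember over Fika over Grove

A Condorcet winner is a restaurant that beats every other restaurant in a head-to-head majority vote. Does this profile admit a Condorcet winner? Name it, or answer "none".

Grove

Pairwise majorities:
Grove vs Ember: 2+1+6 = 9 for Grove, 6 for Ember — Grove by 9–6.
Grove vs Fika: Grove preferred on 4+1+6 = 11 ballots; Grove wins 11–4.
Ember vs Fika: 4+1+2 = 7 for Ember, 8 for Fika — Fika by 8–7.
Grove defeats every rival head-to-head and is the Condorcet winner.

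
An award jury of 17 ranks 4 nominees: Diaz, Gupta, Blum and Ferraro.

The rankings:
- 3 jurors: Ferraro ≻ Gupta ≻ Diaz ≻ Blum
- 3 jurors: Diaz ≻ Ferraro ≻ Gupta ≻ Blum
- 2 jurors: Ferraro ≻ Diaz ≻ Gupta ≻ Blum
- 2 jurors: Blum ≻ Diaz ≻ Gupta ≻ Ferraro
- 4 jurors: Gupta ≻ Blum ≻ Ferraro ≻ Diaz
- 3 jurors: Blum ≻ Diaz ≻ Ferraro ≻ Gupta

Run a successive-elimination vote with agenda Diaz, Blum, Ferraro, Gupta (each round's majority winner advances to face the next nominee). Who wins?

Gupta

Round 1: Diaz vs Blum — 8–9, Blum advances.
Round 2: Blum vs Ferraro — 9–8, Blum advances.
Round 3: Blum vs Gupta — 5–12, Gupta advances.
The agenda winner is Gupta.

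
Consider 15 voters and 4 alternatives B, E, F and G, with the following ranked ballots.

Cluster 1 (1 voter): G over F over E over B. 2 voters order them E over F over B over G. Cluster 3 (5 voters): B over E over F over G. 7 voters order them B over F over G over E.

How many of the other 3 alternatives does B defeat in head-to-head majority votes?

B against each rival (15 voters):
B vs E: 12 to 3, B.
B–F: B 12–3.
B vs G: 14 to 1, B.
B beats E, F, G — 3 pairwise wins.

3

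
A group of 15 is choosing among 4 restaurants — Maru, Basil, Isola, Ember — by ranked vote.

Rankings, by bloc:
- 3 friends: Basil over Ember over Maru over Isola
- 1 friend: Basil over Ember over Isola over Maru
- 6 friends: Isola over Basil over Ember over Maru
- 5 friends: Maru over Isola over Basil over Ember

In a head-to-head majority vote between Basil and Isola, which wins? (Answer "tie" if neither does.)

Ballots ranking Basil above Isola: 3 + 1 = 4.
Ballots ranking Isola above Basil: 15 − 4 = 11.
Isola wins the head-to-head 11–4.

Isola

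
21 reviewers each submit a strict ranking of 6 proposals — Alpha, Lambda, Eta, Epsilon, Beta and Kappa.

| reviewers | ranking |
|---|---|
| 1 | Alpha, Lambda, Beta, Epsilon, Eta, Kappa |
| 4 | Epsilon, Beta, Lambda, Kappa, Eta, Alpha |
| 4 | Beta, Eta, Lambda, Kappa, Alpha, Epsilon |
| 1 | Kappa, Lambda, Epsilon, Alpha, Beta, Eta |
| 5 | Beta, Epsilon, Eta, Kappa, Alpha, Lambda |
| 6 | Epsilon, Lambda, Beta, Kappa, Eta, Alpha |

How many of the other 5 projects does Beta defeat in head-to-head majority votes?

4

Beta against each rival (21 reviewers):
Beta vs Alpha: Beta, 19–2.
Beta vs Lambda: 4+4+5 = 13 for Beta, 8 for Lambda — Beta by 13–8.
Beta vs Eta: Beta, 21–0.
Beta vs Epsilon: Beta preferred on 1+4+5 = 10 ballots; Epsilon wins 11–10.
Beta vs Kappa: Beta wins 20–1.
Beta beats Alpha, Lambda, Eta, Kappa; loses to Epsilon — 4 pairwise wins.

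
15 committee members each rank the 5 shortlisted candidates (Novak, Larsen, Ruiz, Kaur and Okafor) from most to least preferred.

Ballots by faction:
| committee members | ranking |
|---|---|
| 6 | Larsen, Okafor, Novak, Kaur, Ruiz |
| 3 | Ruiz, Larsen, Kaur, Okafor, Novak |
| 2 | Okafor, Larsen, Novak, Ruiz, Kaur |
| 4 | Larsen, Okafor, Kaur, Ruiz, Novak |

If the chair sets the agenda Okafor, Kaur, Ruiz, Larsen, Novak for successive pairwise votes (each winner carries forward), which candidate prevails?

Round 1: Okafor vs Kaur — 12–3, Okafor advances.
Round 2: Okafor vs Ruiz — 12–3, Okafor advances.
Round 3: Okafor vs Larsen — 2–13, Larsen advances.
Round 4: Larsen vs Novak — 15–0, Larsen advances.
Larsen survives the agenda.

Larsen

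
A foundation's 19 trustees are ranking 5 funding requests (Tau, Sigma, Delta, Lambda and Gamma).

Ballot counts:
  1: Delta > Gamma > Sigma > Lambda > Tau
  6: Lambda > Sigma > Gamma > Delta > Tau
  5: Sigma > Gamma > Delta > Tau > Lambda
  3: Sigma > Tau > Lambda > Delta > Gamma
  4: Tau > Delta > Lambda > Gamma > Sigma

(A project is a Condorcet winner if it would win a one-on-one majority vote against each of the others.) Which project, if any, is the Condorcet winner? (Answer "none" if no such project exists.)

Check each pair by majority over 19 ballots:
Tau–Sigma: Sigma 15–4.
Tau vs Delta: Delta, 12–7.
Tau vs Lambda: Tau wins 12–7.
Tau vs Gamma: Gamma, 12–7.
Sigma vs Delta: Sigma wins 14–5.
Sigma–Lambda: Lambda 10–9.
Sigma vs Gamma: Sigma, 14–5.
Delta vs Lambda: Delta wins 10–9.
Delta–Gamma: Gamma 11–8.
Lambda vs Gamma: Lambda wins 13–6.
Each project drops at least one matchup (Tau loses to Sigma; Sigma loses to Lambda; Delta loses to Sigma; Lambda loses to Tau; Gamma loses to Sigma); the cycle Tau → Lambda → Sigma → Tau rules out a Condorcet winner.

none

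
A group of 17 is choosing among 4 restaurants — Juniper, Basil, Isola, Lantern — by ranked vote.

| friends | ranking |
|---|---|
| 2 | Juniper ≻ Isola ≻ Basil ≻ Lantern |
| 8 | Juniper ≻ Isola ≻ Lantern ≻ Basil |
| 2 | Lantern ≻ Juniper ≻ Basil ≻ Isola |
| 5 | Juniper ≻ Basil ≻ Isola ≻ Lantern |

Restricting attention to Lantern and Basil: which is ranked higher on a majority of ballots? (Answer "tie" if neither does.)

Lantern

Ballots ranking Lantern above Basil: 8 + 2 = 10.
Ballots ranking Basil above Lantern: 17 − 10 = 7.
Lantern wins the head-to-head 10–7.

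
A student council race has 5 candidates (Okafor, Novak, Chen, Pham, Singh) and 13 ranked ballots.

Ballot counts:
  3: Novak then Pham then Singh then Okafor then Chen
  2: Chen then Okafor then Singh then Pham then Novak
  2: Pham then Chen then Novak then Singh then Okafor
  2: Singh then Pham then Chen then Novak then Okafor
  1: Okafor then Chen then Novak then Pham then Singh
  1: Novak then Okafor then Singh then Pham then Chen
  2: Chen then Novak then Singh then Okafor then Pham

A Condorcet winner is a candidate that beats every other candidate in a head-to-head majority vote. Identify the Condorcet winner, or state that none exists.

none

Head-to-head results (13 voters):
Okafor–Novak: Novak 10–3.
Okafor vs Chen: Chen, 8–5.
Okafor–Pham: Pham 7–6.
Okafor vs Singh: Singh wins 9–4.
Novak vs Chen: Chen, 9–4.
Novak vs Pham: Novak wins 7–6.
Novak–Singh: Novak 9–4.
Chen vs Pham: Pham wins 8–5.
Chen vs Singh: Chen wins 7–6.
Pham vs Singh: Singh, 7–6.
Every candidate loses at least once (Okafor loses to Novak; Novak loses to Chen; Chen loses to Pham; Pham loses to Novak; Singh loses to Novak). The majority relation contains the cycle Novak → Pham → Chen → Novak, so there is no Condorcet winner.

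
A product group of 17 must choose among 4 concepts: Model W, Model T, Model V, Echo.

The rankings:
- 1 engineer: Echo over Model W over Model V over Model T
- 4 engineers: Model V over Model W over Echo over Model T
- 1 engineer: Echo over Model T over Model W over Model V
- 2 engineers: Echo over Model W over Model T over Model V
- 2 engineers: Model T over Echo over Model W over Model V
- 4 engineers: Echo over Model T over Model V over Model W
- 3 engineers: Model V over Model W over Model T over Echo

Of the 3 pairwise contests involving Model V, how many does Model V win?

1

Model V against each rival (17 engineers):
Model V–Model W: Model V 11–6.
Model V vs Model T: Model T, 9–8.
Model V vs Echo: Model V preferred on 4+3 = 7 ballots; Echo wins 10–7.
Model V beats Model W; loses to Model T, Echo — 1 pairwise win.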